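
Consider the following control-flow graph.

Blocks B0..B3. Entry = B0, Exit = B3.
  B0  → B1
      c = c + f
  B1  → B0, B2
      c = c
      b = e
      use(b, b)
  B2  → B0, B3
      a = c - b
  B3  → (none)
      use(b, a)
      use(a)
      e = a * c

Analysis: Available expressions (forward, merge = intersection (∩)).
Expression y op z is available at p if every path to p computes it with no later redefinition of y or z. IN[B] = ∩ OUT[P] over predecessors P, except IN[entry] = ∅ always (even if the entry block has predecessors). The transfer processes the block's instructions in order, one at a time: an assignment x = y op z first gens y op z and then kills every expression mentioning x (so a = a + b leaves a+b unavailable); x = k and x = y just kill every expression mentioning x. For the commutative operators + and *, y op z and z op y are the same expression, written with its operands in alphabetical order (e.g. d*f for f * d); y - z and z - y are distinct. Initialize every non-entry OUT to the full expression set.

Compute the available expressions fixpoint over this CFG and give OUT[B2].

Answer: {c-b}

Working:
Per-block solution:
  B0:  IN={}  OUT={}
  B1:  IN={}  OUT={}
  B2:  IN={}  OUT={c-b}
  B3:  IN={c-b}  OUT={a*c, c-b}

Merge at B2: IN[B2] = OUT[B1] = {}
Applying B2's transfer function to that IN value gives OUT[B2] (row B2 above).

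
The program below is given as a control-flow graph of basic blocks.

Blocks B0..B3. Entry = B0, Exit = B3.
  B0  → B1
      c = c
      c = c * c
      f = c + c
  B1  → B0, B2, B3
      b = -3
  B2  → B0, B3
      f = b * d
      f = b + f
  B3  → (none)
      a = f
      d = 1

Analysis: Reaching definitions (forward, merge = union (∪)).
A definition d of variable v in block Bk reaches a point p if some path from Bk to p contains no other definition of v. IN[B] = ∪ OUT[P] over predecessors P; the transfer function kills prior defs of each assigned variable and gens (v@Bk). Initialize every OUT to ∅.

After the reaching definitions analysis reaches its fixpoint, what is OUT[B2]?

Answer: {b@B1, c@B0, f@B2}

Derivation:
Fixpoint table:
  B0:   IN={b@B1, c@B0, f@B0, f@B2}   OUT={b@B1, c@B0, f@B0}
  B1:   IN={b@B1, c@B0, f@B0}   OUT={b@B1, c@B0, f@B0}
  B2:   IN={b@B1, c@B0, f@B0}   OUT={b@B1, c@B0, f@B2}
  B3:   IN={b@B1, c@B0, f@B0, f@B2}   OUT={a@B3, b@B1, c@B0, d@B3, f@B0, f@B2}

Merge at B2: IN[B2] = OUT[B1] = {b@B1, c@B0, f@B0}
Applying B2's transfer function to that IN value gives OUT[B2] (row B2 above).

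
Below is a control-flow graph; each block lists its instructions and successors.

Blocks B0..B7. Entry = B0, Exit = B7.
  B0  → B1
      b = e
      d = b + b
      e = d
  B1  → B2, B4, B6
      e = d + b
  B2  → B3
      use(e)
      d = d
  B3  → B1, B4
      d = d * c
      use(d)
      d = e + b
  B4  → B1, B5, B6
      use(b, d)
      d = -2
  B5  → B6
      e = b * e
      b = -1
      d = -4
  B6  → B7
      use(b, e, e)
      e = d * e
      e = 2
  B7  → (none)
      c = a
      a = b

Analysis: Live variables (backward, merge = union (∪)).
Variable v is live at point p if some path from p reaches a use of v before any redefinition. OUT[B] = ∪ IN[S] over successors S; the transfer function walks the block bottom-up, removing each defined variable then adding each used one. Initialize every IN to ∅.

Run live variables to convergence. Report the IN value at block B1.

Answer: {a, b, c, d}

Trace:
Converged values:
  B0:   IN={a, c, e}   OUT={a, b, c, d}
  B1:   IN={a, b, c, d}   OUT={a, b, c, d, e}
  B2:   IN={a, b, c, d, e}   OUT={a, b, c, d, e}
  B3:   IN={a, b, c, d, e}   OUT={a, b, c, d, e}
  B4:   IN={a, b, c, d, e}   OUT={a, b, c, d, e}
  B5:   IN={a, b, e}   OUT={a, b, d, e}
  B6:   IN={a, b, d, e}   OUT={a, b}
  B7:   IN={a, b}   OUT={}

Merge at B1: OUT[B1] = IN[B2] ⊔ IN[B4] ⊔ IN[B6] = {a, b, c, d, e}
Applying B1's transfer function to that OUT value gives IN[B1] (row B1 above).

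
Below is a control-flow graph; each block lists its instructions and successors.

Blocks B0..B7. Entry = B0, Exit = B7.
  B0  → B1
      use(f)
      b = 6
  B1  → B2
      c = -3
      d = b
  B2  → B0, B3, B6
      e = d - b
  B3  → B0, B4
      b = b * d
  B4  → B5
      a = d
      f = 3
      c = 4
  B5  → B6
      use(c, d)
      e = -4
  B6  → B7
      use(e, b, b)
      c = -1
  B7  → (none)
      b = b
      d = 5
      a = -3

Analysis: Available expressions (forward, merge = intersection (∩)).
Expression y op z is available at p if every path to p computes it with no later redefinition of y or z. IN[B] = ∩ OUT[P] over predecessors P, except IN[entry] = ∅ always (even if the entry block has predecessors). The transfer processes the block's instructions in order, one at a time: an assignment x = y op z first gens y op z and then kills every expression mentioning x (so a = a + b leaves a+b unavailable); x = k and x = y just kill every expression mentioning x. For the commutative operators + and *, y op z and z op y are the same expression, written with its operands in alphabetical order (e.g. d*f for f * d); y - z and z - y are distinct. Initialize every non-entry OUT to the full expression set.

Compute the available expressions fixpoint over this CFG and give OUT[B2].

Fixpoint table:
  B0:  IN={}  OUT={}
  B1:  IN={}  OUT={}
  B2:  IN={}  OUT={d-b}
  B3:  IN={d-b}  OUT={}
  B4:  IN={}  OUT={}
  B5:  IN={}  OUT={}
  B6:  IN={}  OUT={}
  B7:  IN={}  OUT={}

Merge at B2: IN[B2] = OUT[B1] = {}
Applying B2's transfer function to that IN value gives OUT[B2] (row B2 above).

Answer: {d-b}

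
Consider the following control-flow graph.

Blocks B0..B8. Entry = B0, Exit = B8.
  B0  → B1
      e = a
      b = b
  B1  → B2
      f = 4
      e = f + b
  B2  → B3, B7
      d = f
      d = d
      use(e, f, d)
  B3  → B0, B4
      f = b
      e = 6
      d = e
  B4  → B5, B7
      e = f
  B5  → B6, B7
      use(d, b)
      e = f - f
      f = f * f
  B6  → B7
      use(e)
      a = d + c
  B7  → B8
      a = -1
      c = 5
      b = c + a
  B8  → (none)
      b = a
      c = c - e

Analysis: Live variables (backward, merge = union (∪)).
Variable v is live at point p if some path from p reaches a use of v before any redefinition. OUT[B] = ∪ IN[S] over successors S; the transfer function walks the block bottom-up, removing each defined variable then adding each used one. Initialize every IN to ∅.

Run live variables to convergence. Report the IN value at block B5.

Answer: {b, c, d, f}

Trace:
Fixpoint table:
  B0:   IN={a, b, c}   OUT={a, b, c}
  B1:   IN={a, b, c}   OUT={a, b, c, e, f}
  B2:   IN={a, b, c, e, f}   OUT={a, b, c, e}
  B3:   IN={a, b, c}   OUT={a, b, c, d, f}
  B4:   IN={b, c, d, f}   OUT={b, c, d, e, f}
  B5:   IN={b, c, d, f}   OUT={c, d, e}
  B6:   IN={c, d, e}   OUT={e}
  B7:   IN={e}   OUT={a, c, e}
  B8:   IN={a, c, e}   OUT={}

Merge at B5: OUT[B5] = IN[B6] ⊔ IN[B7] = {c, d, e}
Applying B5's transfer function to that OUT value gives IN[B5] (row B5 above).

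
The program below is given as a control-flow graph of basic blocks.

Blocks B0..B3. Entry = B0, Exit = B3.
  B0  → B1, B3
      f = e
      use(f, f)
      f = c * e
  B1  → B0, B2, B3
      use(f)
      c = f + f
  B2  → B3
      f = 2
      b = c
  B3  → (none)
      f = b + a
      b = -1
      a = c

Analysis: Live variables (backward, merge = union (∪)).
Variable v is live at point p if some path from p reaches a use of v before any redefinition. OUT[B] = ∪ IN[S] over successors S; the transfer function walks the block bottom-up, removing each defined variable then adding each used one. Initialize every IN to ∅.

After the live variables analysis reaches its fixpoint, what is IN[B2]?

Answer: {a, c}

Trace:
Fixpoint table:
  B0:   IN={a, b, c, e}   OUT={a, b, c, e, f}
  B1:   IN={a, b, e, f}   OUT={a, b, c, e}
  B2:   IN={a, c}   OUT={a, b, c}
  B3:   IN={a, b, c}   OUT={}

Merge at B2: OUT[B2] = IN[B3] = {a, b, c}
Applying B2's transfer function to that OUT value gives IN[B2] (row B2 above).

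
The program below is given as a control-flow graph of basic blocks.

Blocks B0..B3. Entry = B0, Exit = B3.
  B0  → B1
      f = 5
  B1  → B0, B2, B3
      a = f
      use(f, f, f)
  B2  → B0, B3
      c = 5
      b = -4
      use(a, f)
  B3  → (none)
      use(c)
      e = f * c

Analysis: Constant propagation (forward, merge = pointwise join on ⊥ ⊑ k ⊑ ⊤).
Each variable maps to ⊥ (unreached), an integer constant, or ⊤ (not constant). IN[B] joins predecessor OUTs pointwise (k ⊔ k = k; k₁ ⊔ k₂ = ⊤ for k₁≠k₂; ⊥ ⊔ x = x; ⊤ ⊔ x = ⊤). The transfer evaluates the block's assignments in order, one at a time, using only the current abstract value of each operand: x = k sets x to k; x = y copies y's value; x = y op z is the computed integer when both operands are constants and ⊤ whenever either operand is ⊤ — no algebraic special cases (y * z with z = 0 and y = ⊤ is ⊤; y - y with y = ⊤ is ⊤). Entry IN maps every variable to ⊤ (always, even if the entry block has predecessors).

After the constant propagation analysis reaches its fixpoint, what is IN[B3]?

Answer: {a: 5, b: ⊤, c: ⊤, d: ⊤, e: ⊤, f: 5}

Working:
Converged values:
  B0:   IN=(all ⊤)   OUT={f:5; rest ⊤}
  B1:   IN={f:5; rest ⊤}   OUT={a:5, f:5; rest ⊤}
  B2:   IN={a:5, f:5; rest ⊤}   OUT={a:5, b:-4, c:5, f:5; rest ⊤}
  B3:   IN={a:5, f:5; rest ⊤}   OUT={a:5, f:5; rest ⊤}

Merge at B3: IN[B3] = OUT[B1] ⊔ OUT[B2] = {a: 5, b: ⊤, c: ⊤, d: ⊤, e: ⊤, f: 5}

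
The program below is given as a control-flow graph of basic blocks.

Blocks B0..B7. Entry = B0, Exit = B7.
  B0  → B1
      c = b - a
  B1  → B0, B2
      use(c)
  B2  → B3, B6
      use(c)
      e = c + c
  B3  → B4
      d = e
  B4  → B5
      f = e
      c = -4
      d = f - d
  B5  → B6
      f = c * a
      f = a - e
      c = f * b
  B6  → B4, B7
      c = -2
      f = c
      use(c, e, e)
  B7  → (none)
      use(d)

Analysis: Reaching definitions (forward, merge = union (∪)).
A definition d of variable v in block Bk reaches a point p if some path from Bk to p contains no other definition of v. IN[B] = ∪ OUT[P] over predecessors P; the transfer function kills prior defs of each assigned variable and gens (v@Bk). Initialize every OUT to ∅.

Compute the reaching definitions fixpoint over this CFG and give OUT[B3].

Answer: {c@B0, d@B3, e@B2}

Working:
Fixpoint table:
  B0: | IN={c@B0} | OUT={c@B0}
  B1: | IN={c@B0} | OUT={c@B0}
  B2: | IN={c@B0} | OUT={c@B0, e@B2}
  B3: | IN={c@B0, e@B2} | OUT={c@B0, d@B3, e@B2}
  B4: | IN={c@B0, c@B6, d@B3, d@B4, e@B2, f@B6} | OUT={c@B4, d@B4, e@B2, f@B4}
  B5: | IN={c@B4, d@B4, e@B2, f@B4} | OUT={c@B5, d@B4, e@B2, f@B5}
  B6: | IN={c@B0, c@B5, d@B4, e@B2, f@B5} | OUT={c@B6, d@B4, e@B2, f@B6}
  B7: | IN={c@B6, d@B4, e@B2, f@B6} | OUT={c@B6, d@B4, e@B2, f@B6}

Merge at B3: IN[B3] = OUT[B2] = {c@B0, e@B2}
Applying B3's transfer function to that IN value gives OUT[B3] (row B3 above).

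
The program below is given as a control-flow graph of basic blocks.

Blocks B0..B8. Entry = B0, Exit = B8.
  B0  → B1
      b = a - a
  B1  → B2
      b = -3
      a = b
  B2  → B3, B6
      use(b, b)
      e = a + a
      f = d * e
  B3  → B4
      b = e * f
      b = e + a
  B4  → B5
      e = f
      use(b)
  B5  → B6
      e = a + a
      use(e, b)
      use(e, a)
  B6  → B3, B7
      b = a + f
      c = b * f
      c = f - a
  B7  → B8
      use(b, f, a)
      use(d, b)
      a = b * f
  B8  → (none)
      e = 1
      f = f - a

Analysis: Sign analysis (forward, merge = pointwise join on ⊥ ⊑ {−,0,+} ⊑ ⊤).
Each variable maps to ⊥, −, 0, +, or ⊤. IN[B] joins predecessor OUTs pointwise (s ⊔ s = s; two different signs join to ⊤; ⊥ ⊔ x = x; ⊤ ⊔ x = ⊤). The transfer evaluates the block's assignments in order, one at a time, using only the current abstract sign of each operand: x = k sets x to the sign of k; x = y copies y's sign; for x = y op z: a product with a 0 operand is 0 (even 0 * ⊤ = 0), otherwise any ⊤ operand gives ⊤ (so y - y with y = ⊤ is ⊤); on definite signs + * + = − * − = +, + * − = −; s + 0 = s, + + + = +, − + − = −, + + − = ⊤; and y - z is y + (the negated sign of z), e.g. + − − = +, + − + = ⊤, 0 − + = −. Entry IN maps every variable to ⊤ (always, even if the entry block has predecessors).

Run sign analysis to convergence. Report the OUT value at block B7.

Converged values:
  B0:  IN=(all ⊤)  OUT=(all ⊤)
  B1:  IN=(all ⊤)  OUT={a:-, b:-; rest ⊤}
  B2:  IN={a:-, b:-; rest ⊤}  OUT={a:-, b:-, e:-; rest ⊤}
  B3:  IN={a:-, e:-; rest ⊤}  OUT={a:-, b:-, e:-; rest ⊤}
  B4:  IN={a:-, b:-, e:-; rest ⊤}  OUT={a:-, b:-; rest ⊤}
  B5:  IN={a:-, b:-; rest ⊤}  OUT={a:-, b:-, e:-; rest ⊤}
  B6:  IN={a:-, b:-, e:-; rest ⊤}  OUT={a:-, e:-; rest ⊤}
  B7:  IN={a:-, e:-; rest ⊤}  OUT={e:-; rest ⊤}
  B8:  IN={e:-; rest ⊤}  OUT={e:+; rest ⊤}

Merge at B7: IN[B7] = OUT[B6] = {a: -, b: ⊤, c: ⊤, d: ⊤, e: -, f: ⊤}
Applying B7's transfer function to that IN value gives OUT[B7] (row B7 above).

Answer: {a: ⊤, b: ⊤, c: ⊤, d: ⊤, e: -, f: ⊤}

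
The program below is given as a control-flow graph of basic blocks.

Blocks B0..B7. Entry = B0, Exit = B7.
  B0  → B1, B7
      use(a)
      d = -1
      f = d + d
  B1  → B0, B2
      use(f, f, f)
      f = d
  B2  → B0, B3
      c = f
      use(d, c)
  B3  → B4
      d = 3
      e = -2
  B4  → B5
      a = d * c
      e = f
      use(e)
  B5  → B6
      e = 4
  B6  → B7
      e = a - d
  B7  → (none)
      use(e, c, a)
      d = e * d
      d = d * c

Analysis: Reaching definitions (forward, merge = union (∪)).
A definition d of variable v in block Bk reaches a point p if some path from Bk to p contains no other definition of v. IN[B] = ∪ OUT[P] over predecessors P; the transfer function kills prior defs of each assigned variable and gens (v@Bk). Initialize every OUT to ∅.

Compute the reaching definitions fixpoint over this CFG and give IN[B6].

Fixpoint table:
  B0:   IN={c@B2, d@B0, f@B1}   OUT={c@B2, d@B0, f@B0}
  B1:   IN={c@B2, d@B0, f@B0}   OUT={c@B2, d@B0, f@B1}
  B2:   IN={c@B2, d@B0, f@B1}   OUT={c@B2, d@B0, f@B1}
  B3:   IN={c@B2, d@B0, f@B1}   OUT={c@B2, d@B3, e@B3, f@B1}
  B4:   IN={c@B2, d@B3, e@B3, f@B1}   OUT={a@B4, c@B2, d@B3, e@B4, f@B1}
  B5:   IN={a@B4, c@B2, d@B3, e@B4, f@B1}   OUT={a@B4, c@B2, d@B3, e@B5, f@B1}
  B6:   IN={a@B4, c@B2, d@B3, e@B5, f@B1}   OUT={a@B4, c@B2, d@B3, e@B6, f@B1}
  B7:   IN={a@B4, c@B2, d@B0, d@B3, e@B6, f@B0, f@B1}   OUT={a@B4, c@B2, d@B7, e@B6, f@B0, f@B1}

Merge at B6: IN[B6] = OUT[B5] = {a@B4, c@B2, d@B3, e@B5, f@B1}

Answer: {a@B4, c@B2, d@B3, e@B5, f@B1}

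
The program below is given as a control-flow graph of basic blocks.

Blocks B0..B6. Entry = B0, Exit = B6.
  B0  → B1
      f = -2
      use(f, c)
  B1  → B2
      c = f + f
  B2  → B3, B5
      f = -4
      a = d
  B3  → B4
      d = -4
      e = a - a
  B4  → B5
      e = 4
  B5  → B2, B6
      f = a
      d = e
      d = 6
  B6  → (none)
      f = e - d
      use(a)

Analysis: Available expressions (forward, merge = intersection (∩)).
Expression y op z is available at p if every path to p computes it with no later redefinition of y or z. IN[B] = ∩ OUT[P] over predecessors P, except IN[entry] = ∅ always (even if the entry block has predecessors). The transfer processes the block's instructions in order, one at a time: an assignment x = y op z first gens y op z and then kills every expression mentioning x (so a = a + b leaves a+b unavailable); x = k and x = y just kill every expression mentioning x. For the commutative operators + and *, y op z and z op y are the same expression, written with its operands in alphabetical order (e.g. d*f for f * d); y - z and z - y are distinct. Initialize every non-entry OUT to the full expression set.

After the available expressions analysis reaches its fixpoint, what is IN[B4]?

Converged values:
  B0:   IN={}   OUT={}
  B1:   IN={}   OUT={f+f}
  B2:   IN={}   OUT={}
  B3:   IN={}   OUT={a-a}
  B4:   IN={a-a}   OUT={a-a}
  B5:   IN={}   OUT={}
  B6:   IN={}   OUT={e-d}

Merge at B4: IN[B4] = OUT[B3] = {a-a}

Answer: {a-a}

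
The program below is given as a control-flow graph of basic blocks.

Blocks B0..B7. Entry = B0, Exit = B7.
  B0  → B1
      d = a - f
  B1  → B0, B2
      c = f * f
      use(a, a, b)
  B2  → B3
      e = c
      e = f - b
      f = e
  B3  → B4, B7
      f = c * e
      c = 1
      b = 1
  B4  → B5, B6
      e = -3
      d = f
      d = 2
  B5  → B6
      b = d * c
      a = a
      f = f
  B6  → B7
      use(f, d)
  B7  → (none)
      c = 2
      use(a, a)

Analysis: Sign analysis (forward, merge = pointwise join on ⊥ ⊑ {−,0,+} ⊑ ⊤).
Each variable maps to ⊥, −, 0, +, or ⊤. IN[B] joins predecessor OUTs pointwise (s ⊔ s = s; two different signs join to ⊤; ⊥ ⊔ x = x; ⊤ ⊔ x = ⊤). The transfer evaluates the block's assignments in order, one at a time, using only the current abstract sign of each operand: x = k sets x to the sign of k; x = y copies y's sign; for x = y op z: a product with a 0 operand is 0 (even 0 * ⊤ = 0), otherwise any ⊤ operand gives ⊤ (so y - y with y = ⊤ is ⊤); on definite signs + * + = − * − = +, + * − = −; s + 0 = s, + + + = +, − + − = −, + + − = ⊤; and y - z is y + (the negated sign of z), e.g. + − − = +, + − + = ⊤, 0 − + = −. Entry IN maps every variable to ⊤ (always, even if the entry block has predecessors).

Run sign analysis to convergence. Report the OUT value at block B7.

Converged values:
  B0:   IN=(all ⊤)   OUT=(all ⊤)
  B1:   IN=(all ⊤)   OUT=(all ⊤)
  B2:   IN=(all ⊤)   OUT=(all ⊤)
  B3:   IN=(all ⊤)   OUT={b:+, c:+; rest ⊤}
  B4:   IN={b:+, c:+; rest ⊤}   OUT={b:+, c:+, d:+, e:-; rest ⊤}
  B5:   IN={b:+, c:+, d:+, e:-; rest ⊤}   OUT={b:+, c:+, d:+, e:-; rest ⊤}
  B6:   IN={b:+, c:+, d:+, e:-; rest ⊤}   OUT={b:+, c:+, d:+, e:-; rest ⊤}
  B7:   IN={b:+, c:+; rest ⊤}   OUT={b:+, c:+; rest ⊤}

Merge at B7: IN[B7] = OUT[B3] ⊔ OUT[B6] = {a: ⊤, b: +, c: +, d: ⊤, e: ⊤, f: ⊤}
Applying B7's transfer function to that IN value gives OUT[B7] (row B7 above).

Answer: {a: ⊤, b: +, c: +, d: ⊤, e: ⊤, f: ⊤}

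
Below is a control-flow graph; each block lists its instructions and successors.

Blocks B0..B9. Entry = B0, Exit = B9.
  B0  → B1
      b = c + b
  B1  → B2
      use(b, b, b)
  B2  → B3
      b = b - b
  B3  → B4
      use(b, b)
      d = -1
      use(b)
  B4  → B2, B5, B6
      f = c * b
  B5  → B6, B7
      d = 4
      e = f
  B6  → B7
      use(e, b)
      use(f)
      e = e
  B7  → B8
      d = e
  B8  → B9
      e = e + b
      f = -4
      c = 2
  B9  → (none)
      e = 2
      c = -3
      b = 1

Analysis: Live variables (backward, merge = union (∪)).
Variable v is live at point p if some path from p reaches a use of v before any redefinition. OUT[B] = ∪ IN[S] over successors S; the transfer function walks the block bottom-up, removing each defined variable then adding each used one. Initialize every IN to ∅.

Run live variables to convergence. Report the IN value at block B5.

Converged values:
  B0:  IN={b, c, e}  OUT={b, c, e}
  B1:  IN={b, c, e}  OUT={b, c, e}
  B2:  IN={b, c, e}  OUT={b, c, e}
  B3:  IN={b, c, e}  OUT={b, c, e}
  B4:  IN={b, c, e}  OUT={b, c, e, f}
  B5:  IN={b, f}  OUT={b, e, f}
  B6:  IN={b, e, f}  OUT={b, e}
  B7:  IN={b, e}  OUT={b, e}
  B8:  IN={b, e}  OUT={}
  B9:  IN={}  OUT={}

Merge at B5: OUT[B5] = IN[B6] ⊔ IN[B7] = {b, e, f}
Applying B5's transfer function to that OUT value gives IN[B5] (row B5 above).

Answer: {b, f}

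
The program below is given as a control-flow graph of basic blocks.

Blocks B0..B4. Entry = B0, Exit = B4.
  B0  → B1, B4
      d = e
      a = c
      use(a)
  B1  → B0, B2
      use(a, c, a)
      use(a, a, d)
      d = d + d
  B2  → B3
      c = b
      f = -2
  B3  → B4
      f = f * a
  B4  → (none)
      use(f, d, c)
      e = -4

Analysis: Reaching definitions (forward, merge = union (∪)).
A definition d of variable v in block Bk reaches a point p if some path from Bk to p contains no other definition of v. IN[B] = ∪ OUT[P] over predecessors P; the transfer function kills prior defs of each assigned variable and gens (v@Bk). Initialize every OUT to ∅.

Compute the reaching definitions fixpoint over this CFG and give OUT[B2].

Answer: {a@B0, c@B2, d@B1, f@B2}

Trace:
Fixpoint table:
  B0:  IN={a@B0, d@B1}  OUT={a@B0, d@B0}
  B1:  IN={a@B0, d@B0}  OUT={a@B0, d@B1}
  B2:  IN={a@B0, d@B1}  OUT={a@B0, c@B2, d@B1, f@B2}
  B3:  IN={a@B0, c@B2, d@B1, f@B2}  OUT={a@B0, c@B2, d@B1, f@B3}
  B4:  IN={a@B0, c@B2, d@B0, d@B1, f@B3}  OUT={a@B0, c@B2, d@B0, d@B1, e@B4, f@B3}

Merge at B2: IN[B2] = OUT[B1] = {a@B0, d@B1}
Applying B2's transfer function to that IN value gives OUT[B2] (row B2 above).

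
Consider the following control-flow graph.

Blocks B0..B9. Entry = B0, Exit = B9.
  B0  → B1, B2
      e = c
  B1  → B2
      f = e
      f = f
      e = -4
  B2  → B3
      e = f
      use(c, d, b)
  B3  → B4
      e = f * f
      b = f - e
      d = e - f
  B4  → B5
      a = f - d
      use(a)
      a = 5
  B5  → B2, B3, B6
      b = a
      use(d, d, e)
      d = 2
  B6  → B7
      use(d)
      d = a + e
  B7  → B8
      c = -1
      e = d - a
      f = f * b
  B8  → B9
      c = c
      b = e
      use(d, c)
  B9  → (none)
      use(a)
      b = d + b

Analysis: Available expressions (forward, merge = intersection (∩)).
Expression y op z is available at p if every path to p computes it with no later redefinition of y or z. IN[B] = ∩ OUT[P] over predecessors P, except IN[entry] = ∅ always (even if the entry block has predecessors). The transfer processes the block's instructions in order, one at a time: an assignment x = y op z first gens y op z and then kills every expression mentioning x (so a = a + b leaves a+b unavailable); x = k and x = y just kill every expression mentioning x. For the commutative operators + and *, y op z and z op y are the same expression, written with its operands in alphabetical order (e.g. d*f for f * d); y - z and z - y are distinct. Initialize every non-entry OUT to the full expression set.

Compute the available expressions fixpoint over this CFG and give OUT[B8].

Per-block solution:
  B0:   IN={}   OUT={}
  B1:   IN={}   OUT={}
  B2:   IN={}   OUT={}
  B3:   IN={}   OUT={e-f, f*f, f-e}
  B4:   IN={e-f, f*f, f-e}   OUT={e-f, f*f, f-d, f-e}
  B5:   IN={e-f, f*f, f-d, f-e}   OUT={e-f, f*f, f-e}
  B6:   IN={e-f, f*f, f-e}   OUT={a+e, e-f, f*f, f-e}
  B7:   IN={a+e, e-f, f*f, f-e}   OUT={d-a}
  B8:   IN={d-a}   OUT={d-a}
  B9:   IN={d-a}   OUT={d-a}

Merge at B8: IN[B8] = OUT[B7] = {d-a}
Applying B8's transfer function to that IN value gives OUT[B8] (row B8 above).

Answer: {d-a}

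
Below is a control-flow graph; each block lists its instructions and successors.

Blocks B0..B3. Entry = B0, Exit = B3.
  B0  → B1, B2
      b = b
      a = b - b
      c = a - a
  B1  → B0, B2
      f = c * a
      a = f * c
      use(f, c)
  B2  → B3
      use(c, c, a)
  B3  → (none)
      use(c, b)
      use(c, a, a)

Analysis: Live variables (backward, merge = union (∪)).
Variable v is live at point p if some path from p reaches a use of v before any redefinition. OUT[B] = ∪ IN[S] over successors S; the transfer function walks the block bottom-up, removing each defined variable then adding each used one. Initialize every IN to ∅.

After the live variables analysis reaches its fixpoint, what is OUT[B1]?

Answer: {a, b, c}

Trace:
Converged values:
  B0:  IN={b}  OUT={a, b, c}
  B1:  IN={a, b, c}  OUT={a, b, c}
  B2:  IN={a, b, c}  OUT={a, b, c}
  B3:  IN={a, b, c}  OUT={}

Merge at B1: OUT[B1] = IN[B0] ⊔ IN[B2] = {a, b, c}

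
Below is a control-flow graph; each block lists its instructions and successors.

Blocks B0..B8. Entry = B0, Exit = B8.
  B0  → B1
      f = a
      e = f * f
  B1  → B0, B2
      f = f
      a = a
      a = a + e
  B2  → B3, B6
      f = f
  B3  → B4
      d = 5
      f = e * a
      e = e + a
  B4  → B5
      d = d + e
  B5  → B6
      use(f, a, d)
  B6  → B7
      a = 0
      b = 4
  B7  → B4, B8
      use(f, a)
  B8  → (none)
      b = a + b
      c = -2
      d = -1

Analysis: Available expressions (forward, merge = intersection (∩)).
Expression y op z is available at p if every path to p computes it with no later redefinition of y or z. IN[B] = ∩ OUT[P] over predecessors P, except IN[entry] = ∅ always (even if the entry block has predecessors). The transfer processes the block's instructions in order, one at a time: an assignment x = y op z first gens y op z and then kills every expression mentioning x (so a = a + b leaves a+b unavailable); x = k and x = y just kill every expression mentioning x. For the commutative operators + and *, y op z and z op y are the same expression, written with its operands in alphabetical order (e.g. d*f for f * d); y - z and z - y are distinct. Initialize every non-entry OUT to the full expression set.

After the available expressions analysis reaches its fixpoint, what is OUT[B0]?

Fixpoint table:
  B0:  IN={}  OUT={f*f}
  B1:  IN={f*f}  OUT={}
  B2:  IN={}  OUT={}
  B3:  IN={}  OUT={}
  B4:  IN={}  OUT={}
  B5:  IN={}  OUT={}
  B6:  IN={}  OUT={}
  B7:  IN={}  OUT={}
  B8:  IN={}  OUT={}

Merge at B0 (entry node, so the boundary value {} is joined with the incoming edge(s)): IN[B0] = {} ∩ OUT[B1] = {}
Applying B0's transfer function to that IN value gives OUT[B0] (row B0 above).

Answer: {f*f}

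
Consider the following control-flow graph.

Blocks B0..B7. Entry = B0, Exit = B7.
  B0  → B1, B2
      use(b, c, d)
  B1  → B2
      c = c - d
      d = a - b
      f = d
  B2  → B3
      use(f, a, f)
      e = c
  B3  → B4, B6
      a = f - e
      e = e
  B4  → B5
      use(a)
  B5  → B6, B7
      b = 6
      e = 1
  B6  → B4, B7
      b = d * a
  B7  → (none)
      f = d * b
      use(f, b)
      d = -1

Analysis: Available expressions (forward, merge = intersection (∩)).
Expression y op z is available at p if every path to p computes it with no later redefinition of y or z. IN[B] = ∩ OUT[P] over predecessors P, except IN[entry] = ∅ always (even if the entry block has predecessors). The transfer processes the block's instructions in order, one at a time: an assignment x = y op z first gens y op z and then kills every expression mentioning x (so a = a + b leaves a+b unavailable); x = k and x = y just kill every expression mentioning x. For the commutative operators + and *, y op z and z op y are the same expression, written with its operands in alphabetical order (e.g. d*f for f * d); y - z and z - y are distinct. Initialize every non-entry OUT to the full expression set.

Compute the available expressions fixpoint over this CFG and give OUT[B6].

Answer: {a*d}

Trace:
Fixpoint table:
  B0: | IN={} | OUT={}
  B1: | IN={} | OUT={a-b}
  B2: | IN={} | OUT={}
  B3: | IN={} | OUT={}
  B4: | IN={} | OUT={}
  B5: | IN={} | OUT={}
  B6: | IN={} | OUT={a*d}
  B7: | IN={} | OUT={}

Merge at B6: IN[B6] = OUT[B3] ∩ OUT[B5] = {}
Applying B6's transfer function to that IN value gives OUT[B6] (row B6 above).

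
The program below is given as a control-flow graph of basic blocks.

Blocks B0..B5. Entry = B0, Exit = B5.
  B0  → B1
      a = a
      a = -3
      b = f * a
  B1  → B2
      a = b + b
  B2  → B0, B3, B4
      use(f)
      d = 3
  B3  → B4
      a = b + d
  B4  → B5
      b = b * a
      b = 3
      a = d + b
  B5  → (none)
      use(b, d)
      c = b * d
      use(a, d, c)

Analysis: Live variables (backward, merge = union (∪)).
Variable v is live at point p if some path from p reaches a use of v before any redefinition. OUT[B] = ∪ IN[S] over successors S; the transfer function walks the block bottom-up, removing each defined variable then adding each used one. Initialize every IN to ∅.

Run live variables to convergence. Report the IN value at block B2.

Per-block solution:
  B0:  IN={a, f}  OUT={b, f}
  B1:  IN={b, f}  OUT={a, b, f}
  B2:  IN={a, b, f}  OUT={a, b, d, f}
  B3:  IN={b, d}  OUT={a, b, d}
  B4:  IN={a, b, d}  OUT={a, b, d}
  B5:  IN={a, b, d}  OUT={}

Merge at B2: OUT[B2] = IN[B0] ⊔ IN[B3] ⊔ IN[B4] = {a, b, d, f}
Applying B2's transfer function to that OUT value gives IN[B2] (row B2 above).

Answer: {a, b, f}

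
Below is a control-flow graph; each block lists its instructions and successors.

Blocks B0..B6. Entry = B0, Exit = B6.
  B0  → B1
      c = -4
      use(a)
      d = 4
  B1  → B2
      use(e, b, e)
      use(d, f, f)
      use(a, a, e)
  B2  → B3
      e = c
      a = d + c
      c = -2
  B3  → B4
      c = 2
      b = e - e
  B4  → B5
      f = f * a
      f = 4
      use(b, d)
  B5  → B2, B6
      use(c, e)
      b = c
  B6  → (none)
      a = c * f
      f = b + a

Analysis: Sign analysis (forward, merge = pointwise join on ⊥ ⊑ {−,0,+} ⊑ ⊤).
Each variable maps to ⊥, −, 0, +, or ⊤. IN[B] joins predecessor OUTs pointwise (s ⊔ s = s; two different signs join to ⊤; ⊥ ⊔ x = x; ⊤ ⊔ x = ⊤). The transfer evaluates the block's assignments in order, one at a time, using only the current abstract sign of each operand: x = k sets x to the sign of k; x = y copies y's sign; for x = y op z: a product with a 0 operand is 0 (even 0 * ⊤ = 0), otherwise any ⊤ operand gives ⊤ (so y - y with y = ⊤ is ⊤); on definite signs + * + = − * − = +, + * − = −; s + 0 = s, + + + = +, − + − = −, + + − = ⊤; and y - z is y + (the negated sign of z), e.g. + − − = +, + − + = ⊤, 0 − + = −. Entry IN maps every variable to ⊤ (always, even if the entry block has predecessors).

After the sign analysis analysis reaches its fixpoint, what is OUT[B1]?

Per-block solution:
  B0: | IN=(all ⊤) | OUT={c:-, d:+; rest ⊤}
  B1: | IN={c:-, d:+; rest ⊤} | OUT={c:-, d:+; rest ⊤}
  B2: | IN={d:+; rest ⊤} | OUT={c:-, d:+; rest ⊤}
  B3: | IN={c:-, d:+; rest ⊤} | OUT={c:+, d:+; rest ⊤}
  B4: | IN={c:+, d:+; rest ⊤} | OUT={c:+, d:+, f:+; rest ⊤}
  B5: | IN={c:+, d:+, f:+; rest ⊤} | OUT={b:+, c:+, d:+, f:+; rest ⊤}
  B6: | IN={b:+, c:+, d:+, f:+; rest ⊤} | OUT={a:+, b:+, c:+, d:+, f:+; rest ⊤}

Merge at B1: IN[B1] = OUT[B0] = {a: ⊤, b: ⊤, c: -, d: +, e: ⊤, f: ⊤}
Applying B1's transfer function to that IN value gives OUT[B1] (row B1 above).

Answer: {a: ⊤, b: ⊤, c: -, d: +, e: ⊤, f: ⊤}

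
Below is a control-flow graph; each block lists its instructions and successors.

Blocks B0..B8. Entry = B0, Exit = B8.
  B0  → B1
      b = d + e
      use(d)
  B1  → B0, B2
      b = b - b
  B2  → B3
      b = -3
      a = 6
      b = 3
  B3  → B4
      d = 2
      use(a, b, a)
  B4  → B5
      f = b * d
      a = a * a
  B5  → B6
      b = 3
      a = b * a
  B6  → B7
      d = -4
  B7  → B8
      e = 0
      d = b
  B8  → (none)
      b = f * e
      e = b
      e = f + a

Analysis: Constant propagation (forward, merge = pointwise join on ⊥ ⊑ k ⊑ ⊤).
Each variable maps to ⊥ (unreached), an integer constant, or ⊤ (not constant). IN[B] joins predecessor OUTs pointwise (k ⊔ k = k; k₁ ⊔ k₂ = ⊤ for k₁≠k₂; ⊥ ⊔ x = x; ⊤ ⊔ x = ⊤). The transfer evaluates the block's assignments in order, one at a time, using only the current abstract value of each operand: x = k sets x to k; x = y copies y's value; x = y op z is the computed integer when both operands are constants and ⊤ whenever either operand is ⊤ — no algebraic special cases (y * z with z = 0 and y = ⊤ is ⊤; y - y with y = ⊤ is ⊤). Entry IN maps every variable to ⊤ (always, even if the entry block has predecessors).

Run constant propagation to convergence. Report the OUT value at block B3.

Fixpoint table:
  B0: | IN=(all ⊤) | OUT=(all ⊤)
  B1: | IN=(all ⊤) | OUT=(all ⊤)
  B2: | IN=(all ⊤) | OUT={a:6, b:3; rest ⊤}
  B3: | IN={a:6, b:3; rest ⊤} | OUT={a:6, b:3, d:2; rest ⊤}
  B4: | IN={a:6, b:3, d:2; rest ⊤} | OUT={a:36, b:3, d:2, f:6; rest ⊤}
  B5: | IN={a:36, b:3, d:2, f:6; rest ⊤} | OUT={a:108, b:3, d:2, f:6; rest ⊤}
  B6: | IN={a:108, b:3, d:2, f:6; rest ⊤} | OUT={a:108, b:3, d:-4, f:6; rest ⊤}
  B7: | IN={a:108, b:3, d:-4, f:6; rest ⊤} | OUT={a:108, b:3, d:3, e:0, f:6; rest ⊤}
  B8: | IN={a:108, b:3, d:3, e:0, f:6; rest ⊤} | OUT={a:108, b:0, d:3, e:114, f:6; rest ⊤}

Merge at B3: IN[B3] = OUT[B2] = {a: 6, b: 3, c: ⊤, d: ⊤, e: ⊤, f: ⊤}
Applying B3's transfer function to that IN value gives OUT[B3] (row B3 above).

Answer: {a: 6, b: 3, c: ⊤, d: 2, e: ⊤, f: ⊤}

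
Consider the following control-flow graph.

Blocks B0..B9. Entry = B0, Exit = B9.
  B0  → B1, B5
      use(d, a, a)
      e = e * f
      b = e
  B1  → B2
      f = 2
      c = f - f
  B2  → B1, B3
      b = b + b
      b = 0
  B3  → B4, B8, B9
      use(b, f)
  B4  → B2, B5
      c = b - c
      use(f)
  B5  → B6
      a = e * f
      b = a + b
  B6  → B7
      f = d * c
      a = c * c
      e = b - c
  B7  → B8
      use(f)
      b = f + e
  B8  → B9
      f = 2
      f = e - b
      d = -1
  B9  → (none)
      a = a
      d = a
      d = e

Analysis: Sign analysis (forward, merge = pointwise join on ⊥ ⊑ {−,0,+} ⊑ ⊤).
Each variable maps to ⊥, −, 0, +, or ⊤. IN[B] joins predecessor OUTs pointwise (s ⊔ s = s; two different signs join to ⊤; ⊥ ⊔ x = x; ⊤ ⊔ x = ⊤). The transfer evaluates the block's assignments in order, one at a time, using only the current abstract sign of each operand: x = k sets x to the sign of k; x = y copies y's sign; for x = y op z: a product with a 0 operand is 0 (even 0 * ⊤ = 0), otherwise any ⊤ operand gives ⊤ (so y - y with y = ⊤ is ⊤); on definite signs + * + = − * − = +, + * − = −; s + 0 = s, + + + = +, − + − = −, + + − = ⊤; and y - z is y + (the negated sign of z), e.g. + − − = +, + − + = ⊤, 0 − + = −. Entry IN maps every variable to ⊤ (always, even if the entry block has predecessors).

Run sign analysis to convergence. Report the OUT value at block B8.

Fixpoint table:
  B0:   IN=(all ⊤)   OUT=(all ⊤)
  B1:   IN=(all ⊤)   OUT={f:+; rest ⊤}
  B2:   IN={f:+; rest ⊤}   OUT={b:0, f:+; rest ⊤}
  B3:   IN={b:0, f:+; rest ⊤}   OUT={b:0, f:+; rest ⊤}
  B4:   IN={b:0, f:+; rest ⊤}   OUT={b:0, f:+; rest ⊤}
  B5:   IN=(all ⊤)   OUT=(all ⊤)
  B6:   IN=(all ⊤)   OUT=(all ⊤)
  B7:   IN=(all ⊤)   OUT=(all ⊤)
  B8:   IN=(all ⊤)   OUT={d:-; rest ⊤}
  B9:   IN=(all ⊤)   OUT=(all ⊤)

Merge at B8: IN[B8] = OUT[B3] ⊔ OUT[B7] = {a: ⊤, b: ⊤, c: ⊤, d: ⊤, e: ⊤, f: ⊤}
Applying B8's transfer function to that IN value gives OUT[B8] (row B8 above).

Answer: {a: ⊤, b: ⊤, c: ⊤, d: -, e: ⊤, f: ⊤}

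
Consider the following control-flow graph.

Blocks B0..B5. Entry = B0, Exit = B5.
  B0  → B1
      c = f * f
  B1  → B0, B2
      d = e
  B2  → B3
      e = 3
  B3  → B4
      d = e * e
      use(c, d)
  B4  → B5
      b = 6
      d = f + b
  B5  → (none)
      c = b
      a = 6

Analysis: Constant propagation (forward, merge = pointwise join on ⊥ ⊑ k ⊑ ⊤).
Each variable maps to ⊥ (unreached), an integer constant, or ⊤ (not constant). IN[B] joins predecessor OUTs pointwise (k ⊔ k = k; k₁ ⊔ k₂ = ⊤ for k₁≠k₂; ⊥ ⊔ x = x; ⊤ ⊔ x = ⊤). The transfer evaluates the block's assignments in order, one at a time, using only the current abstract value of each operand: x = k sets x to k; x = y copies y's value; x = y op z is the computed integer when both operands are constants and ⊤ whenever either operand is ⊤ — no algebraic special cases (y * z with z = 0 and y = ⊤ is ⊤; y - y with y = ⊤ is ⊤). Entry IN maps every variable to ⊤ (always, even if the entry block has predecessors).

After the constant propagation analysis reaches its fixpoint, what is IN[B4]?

Answer: {a: ⊤, b: ⊤, c: ⊤, d: 9, e: 3, f: ⊤}

Trace:
Fixpoint table:
  B0: | IN=(all ⊤) | OUT=(all ⊤)
  B1: | IN=(all ⊤) | OUT=(all ⊤)
  B2: | IN=(all ⊤) | OUT={e:3; rest ⊤}
  B3: | IN={e:3; rest ⊤} | OUT={d:9, e:3; rest ⊤}
  B4: | IN={d:9, e:3; rest ⊤} | OUT={b:6, e:3; rest ⊤}
  B5: | IN={b:6, e:3; rest ⊤} | OUT={a:6, b:6, c:6, e:3; rest ⊤}

Merge at B4: IN[B4] = OUT[B3] = {a: ⊤, b: ⊤, c: ⊤, d: 9, e: 3, f: ⊤}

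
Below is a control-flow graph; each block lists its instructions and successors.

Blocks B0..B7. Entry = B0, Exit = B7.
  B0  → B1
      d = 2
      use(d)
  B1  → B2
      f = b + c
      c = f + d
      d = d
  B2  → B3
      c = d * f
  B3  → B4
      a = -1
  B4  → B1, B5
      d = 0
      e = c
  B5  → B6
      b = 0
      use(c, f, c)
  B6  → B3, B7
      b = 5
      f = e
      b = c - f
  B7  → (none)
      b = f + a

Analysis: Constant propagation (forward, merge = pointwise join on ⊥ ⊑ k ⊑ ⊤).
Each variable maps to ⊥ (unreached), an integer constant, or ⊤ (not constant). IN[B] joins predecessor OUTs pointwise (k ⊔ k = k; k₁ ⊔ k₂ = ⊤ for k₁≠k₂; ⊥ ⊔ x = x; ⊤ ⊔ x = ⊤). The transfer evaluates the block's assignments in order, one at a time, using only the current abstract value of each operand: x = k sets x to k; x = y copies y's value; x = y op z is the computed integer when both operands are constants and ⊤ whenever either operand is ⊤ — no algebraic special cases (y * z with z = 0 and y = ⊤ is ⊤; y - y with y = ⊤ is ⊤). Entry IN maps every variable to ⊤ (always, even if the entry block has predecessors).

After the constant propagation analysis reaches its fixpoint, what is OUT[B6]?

Answer: {a: -1, b: ⊤, c: ⊤, d: 0, e: ⊤, f: ⊤}

Trace:
Converged values:
  B0:  IN=(all ⊤)  OUT={d:2; rest ⊤}
  B1:  IN=(all ⊤)  OUT=(all ⊤)
  B2:  IN=(all ⊤)  OUT=(all ⊤)
  B3:  IN=(all ⊤)  OUT={a:-1; rest ⊤}
  B4:  IN={a:-1; rest ⊤}  OUT={a:-1, d:0; rest ⊤}
  B5:  IN={a:-1, d:0; rest ⊤}  OUT={a:-1, b:0, d:0; rest ⊤}
  B6:  IN={a:-1, b:0, d:0; rest ⊤}  OUT={a:-1, d:0; rest ⊤}
  B7:  IN={a:-1, d:0; rest ⊤}  OUT={a:-1, d:0; rest ⊤}

Merge at B6: IN[B6] = OUT[B5] = {a: -1, b: 0, c: ⊤, d: 0, e: ⊤, f: ⊤}
Applying B6's transfer function to that IN value gives OUT[B6] (row B6 above).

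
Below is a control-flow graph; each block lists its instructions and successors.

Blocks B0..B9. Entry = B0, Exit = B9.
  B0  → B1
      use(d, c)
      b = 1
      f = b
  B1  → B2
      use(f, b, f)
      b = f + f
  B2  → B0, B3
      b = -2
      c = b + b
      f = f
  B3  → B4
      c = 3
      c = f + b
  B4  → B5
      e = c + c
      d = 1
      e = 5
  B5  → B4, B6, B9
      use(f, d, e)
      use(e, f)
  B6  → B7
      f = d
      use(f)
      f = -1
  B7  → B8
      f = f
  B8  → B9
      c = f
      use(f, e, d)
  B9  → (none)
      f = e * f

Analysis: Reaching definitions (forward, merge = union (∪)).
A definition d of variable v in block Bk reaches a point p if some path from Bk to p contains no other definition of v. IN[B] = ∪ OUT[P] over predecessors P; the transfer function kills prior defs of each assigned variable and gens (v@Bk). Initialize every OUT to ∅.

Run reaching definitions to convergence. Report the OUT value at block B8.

Answer: {b@B2, c@B8, d@B4, e@B4, f@B7}

Trace:
Converged values:
  B0:   IN={b@B2, c@B2, f@B2}   OUT={b@B0, c@B2, f@B0}
  B1:   IN={b@B0, c@B2, f@B0}   OUT={b@B1, c@B2, f@B0}
  B2:   IN={b@B1, c@B2, f@B0}   OUT={b@B2, c@B2, f@B2}
  B3:   IN={b@B2, c@B2, f@B2}   OUT={b@B2, c@B3, f@B2}
  B4:   IN={b@B2, c@B3, d@B4, e@B4, f@B2}   OUT={b@B2, c@B3, d@B4, e@B4, f@B2}
  B5:   IN={b@B2, c@B3, d@B4, e@B4, f@B2}   OUT={b@B2, c@B3, d@B4, e@B4, f@B2}
  B6:   IN={b@B2, c@B3, d@B4, e@B4, f@B2}   OUT={b@B2, c@B3, d@B4, e@B4, f@B6}
  B7:   IN={b@B2, c@B3, d@B4, e@B4, f@B6}   OUT={b@B2, c@B3, d@B4, e@B4, f@B7}
  B8:   IN={b@B2, c@B3, d@B4, e@B4, f@B7}   OUT={b@B2, c@B8, d@B4, e@B4, f@B7}
  B9:   IN={b@B2, c@B3, c@B8, d@B4, e@B4, f@B2, f@B7}   OUT={b@B2, c@B3, c@B8, d@B4, e@B4, f@B9}

Merge at B8: IN[B8] = OUT[B7] = {b@B2, c@B3, d@B4, e@B4, f@B7}
Applying B8's transfer function to that IN value gives OUT[B8] (row B8 above).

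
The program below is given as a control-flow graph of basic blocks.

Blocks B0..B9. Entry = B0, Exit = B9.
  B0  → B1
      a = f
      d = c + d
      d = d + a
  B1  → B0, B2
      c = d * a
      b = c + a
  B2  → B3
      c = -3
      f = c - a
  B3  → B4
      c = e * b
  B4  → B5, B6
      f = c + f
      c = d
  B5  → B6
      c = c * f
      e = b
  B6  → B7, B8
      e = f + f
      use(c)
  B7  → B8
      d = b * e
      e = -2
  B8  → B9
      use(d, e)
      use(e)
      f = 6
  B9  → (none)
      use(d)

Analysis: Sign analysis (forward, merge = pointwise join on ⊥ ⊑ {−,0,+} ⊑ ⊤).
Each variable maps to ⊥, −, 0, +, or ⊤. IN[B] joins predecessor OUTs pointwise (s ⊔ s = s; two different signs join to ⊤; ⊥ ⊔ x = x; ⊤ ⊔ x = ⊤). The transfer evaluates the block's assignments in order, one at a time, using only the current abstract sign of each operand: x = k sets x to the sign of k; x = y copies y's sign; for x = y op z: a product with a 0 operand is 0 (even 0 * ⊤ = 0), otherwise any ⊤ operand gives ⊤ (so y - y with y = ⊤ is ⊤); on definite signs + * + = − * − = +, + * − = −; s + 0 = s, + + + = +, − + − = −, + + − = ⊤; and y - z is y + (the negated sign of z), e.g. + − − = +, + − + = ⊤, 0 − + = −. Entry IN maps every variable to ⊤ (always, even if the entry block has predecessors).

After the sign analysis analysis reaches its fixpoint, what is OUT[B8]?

Answer: {a: ⊤, b: ⊤, c: ⊤, d: ⊤, e: ⊤, f: +}

Trace:
Per-block solution:
  B0:   IN=(all ⊤)   OUT=(all ⊤)
  B1:   IN=(all ⊤)   OUT=(all ⊤)
  B2:   IN=(all ⊤)   OUT={c:-; rest ⊤}
  B3:   IN={c:-; rest ⊤}   OUT=(all ⊤)
  B4:   IN=(all ⊤)   OUT=(all ⊤)
  B5:   IN=(all ⊤)   OUT=(all ⊤)
  B6:   IN=(all ⊤)   OUT=(all ⊤)
  B7:   IN=(all ⊤)   OUT={e:-; rest ⊤}
  B8:   IN=(all ⊤)   OUT={f:+; rest ⊤}
  B9:   IN={f:+; rest ⊤}   OUT={f:+; rest ⊤}

Merge at B8: IN[B8] = OUT[B6] ⊔ OUT[B7] = {a: ⊤, b: ⊤, c: ⊤, d: ⊤, e: ⊤, f: ⊤}
Applying B8's transfer function to that IN value gives OUT[B8] (row B8 above).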